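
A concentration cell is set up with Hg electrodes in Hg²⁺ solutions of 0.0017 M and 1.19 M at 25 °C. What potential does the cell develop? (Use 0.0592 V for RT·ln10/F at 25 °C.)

Both half-cells are Hg²⁺/Hg, so E°_cell = 0. The concentrated side is the cathode; the cell reaction moves Hg²⁺ from high to low concentration with n = 2.
Q = [Hg²⁺]_dilute/[Hg²⁺]_conc = 0.0017/1.19 = 0.00143.
E = 0 − (0.0592/2) log Q = −(0.0592/2)(-2.845) = 0.0842 V.

0.084 V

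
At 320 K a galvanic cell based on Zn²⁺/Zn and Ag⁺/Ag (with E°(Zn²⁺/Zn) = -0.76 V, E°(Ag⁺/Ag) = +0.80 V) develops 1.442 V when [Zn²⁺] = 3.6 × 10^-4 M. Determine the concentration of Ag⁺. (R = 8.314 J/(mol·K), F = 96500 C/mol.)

From the Nernst equation, ln Q = nF(E° − E)/RT = 2×96500×(1.56 − 1.442)/(8.314×320) = 8.560, so Q = 5220.
With Q = [Zn²⁺]/[Ag⁺]^2 and the known concentrations, [Ag⁺]^2 in the denominator gives [Ag⁺] = 2.6 × 10^-4 M.

2.6 × 10^-4 M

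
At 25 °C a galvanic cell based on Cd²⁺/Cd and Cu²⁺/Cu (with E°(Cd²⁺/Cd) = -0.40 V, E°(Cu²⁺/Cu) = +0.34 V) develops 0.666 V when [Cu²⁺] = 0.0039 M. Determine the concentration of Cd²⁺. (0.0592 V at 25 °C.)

1.2 M

From the Nernst equation, log Q = n(E° − E)/0.0592 = 2(0.74 − 0.666)/0.0592 = 2.500, so Q = 316.
With Q = [Cd²⁺]/[Cu²⁺] and the known concentrations, [Cd²⁺] in the numerator gives [Cd²⁺] = 1.2 M.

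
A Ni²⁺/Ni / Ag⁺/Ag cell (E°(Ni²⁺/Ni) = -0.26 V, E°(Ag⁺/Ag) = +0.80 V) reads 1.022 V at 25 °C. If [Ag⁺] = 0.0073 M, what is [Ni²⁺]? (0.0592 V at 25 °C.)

From the Nernst equation, log Q = n(E° − E)/0.0592 = 2(1.06 − 1.022)/0.0592 = 1.284, so Q = 19.2.
With Q = [Ni²⁺]/[Ag⁺]^2 and the known concentrations, [Ni²⁺] in the numerator gives [Ni²⁺] = 0.001 M.

0.001 M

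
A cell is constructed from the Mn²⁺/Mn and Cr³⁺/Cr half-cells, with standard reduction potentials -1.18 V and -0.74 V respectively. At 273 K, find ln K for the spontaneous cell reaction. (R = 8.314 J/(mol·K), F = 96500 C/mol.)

ln K = 112.2

E°_cell = -0.74 − (-1.18) = 0.44 V, with n = 6 electrons transferred.
At equilibrium E = 0, so the Nernst equation gives ln K = nFE°/RT = (6)(96500)(0.44)/((8.314)(273)) = 112.24.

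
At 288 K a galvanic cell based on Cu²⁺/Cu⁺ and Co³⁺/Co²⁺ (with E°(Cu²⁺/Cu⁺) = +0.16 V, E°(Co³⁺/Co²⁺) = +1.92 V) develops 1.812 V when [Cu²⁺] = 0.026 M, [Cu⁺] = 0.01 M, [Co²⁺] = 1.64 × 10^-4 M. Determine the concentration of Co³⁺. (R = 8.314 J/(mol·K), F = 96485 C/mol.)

From the Nernst equation, ln Q = nF(E° − E)/RT = 1×96485×(1.76 − 1.812)/(8.314×288) = -2.095, so Q = 0.123.
With Q = [Cu²⁺]·[Co²⁺]/([Cu⁺]·[Co³⁺]) and the known concentrations, [Co³⁺] in the denominator gives [Co³⁺] = 0.0035 M.

0.0035 M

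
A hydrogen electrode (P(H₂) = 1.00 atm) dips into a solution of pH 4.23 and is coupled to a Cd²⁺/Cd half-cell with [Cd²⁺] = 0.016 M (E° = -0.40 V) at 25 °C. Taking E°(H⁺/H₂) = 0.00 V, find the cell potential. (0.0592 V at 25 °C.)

The hydrogen couple is the cathode, so E°_cell = 0.40 V; n = 2.
[H⁺] = 10^(−4.23) = 5.9 × 10^-5 M, and Q = [Cd²⁺]·P(H₂) / [H⁺]^2 = 4.61 × 10^6.
E = E° − (0.0592/2) log Q = 0.40 − (0.0592/2)(6.664) = 0.203 V.

0.20 V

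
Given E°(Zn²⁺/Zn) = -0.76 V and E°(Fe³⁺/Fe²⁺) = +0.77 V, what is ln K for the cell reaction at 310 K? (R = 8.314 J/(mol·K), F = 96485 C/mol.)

ln K = 114.6

E°_cell = +0.77 − (-0.76) = 1.53 V, with n = 2 electrons transferred.
At equilibrium E = 0, so the Nernst equation gives ln K = nFE°/RT = (2)(96485)(1.53)/((8.314)(310)) = 114.55.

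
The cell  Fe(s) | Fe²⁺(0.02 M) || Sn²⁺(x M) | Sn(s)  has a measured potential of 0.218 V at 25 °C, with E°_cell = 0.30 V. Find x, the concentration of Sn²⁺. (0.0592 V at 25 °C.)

From the Nernst equation, log Q = n(E° − E)/0.0592 = 2(0.30 − 0.218)/0.0592 = 2.770, so Q = 589.
With Q = [Fe²⁺]/[Sn²⁺] and the known concentrations, [Sn²⁺] in the denominator gives [Sn²⁺] = 3.4 × 10^-5 M.

3.4 × 10^-5 M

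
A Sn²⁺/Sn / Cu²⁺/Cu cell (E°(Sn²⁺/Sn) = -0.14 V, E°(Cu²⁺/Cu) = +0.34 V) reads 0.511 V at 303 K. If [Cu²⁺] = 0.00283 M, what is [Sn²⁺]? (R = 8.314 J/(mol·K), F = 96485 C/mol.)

2.6 × 10^-4 M

From the Nernst equation, ln Q = nF(E° − E)/RT = 2×96485×(0.48 − 0.511)/(8.314×303) = -2.375, so Q = 0.0930.
With Q = [Sn²⁺]/[Cu²⁺] and the known concentrations, [Sn²⁺] in the numerator gives [Sn²⁺] = 2.6 × 10^-4 M.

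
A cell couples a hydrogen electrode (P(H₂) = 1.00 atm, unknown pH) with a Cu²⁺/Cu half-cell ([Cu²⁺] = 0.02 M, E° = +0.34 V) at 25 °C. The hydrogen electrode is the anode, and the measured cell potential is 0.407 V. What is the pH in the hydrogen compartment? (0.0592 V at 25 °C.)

E°_cell = 0.34 V and n = 2.
log Q = n(E° − E)/0.0592 = 2×(0.34 − 0.407)/0.0592 = -2.264.
With Q = [H⁺]^2 / ([Cu²⁺]·P(H₂)), solving for [H⁺] gives log[H⁺] = -1.981, so pH = 1.98.

pH = 1.98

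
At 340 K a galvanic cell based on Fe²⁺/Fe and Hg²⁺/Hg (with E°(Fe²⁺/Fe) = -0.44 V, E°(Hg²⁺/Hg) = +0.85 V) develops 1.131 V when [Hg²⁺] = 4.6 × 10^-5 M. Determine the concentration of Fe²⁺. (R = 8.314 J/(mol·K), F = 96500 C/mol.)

2.4 M

From the Nernst equation, ln Q = nF(E° − E)/RT = 2×96500×(1.29 − 1.131)/(8.314×340) = 10.856, so Q = 5.18 × 10^4.
With Q = [Fe²⁺]/[Hg²⁺] and the known concentrations, [Fe²⁺] in the numerator gives [Fe²⁺] = 2.4 M.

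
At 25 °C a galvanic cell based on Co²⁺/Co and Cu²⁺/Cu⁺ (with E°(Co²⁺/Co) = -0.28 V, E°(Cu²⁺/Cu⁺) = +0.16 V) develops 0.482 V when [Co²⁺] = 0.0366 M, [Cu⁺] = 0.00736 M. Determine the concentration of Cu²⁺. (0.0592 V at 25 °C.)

From the Nernst equation, log Q = n(E° − E)/0.0592 = 2(0.44 − 0.482)/0.0592 = -1.419, so Q = 0.0381.
With Q = [Co²⁺]·[Cu⁺]^2/[Cu²⁺]^2 and the known concentrations, [Cu²⁺]^2 in the denominator gives [Cu²⁺] = 0.0072 M.

0.0072 M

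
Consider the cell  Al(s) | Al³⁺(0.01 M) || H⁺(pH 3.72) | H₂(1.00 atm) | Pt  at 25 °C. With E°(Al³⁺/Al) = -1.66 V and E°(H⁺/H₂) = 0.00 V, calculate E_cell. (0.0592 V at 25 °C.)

The hydrogen couple is the cathode, so E°_cell = 1.66 V; n = 6.
[H⁺] = 10^(−3.72) = 1.9 × 10^-4 M, and Q = [Al³⁺]^2·P(H₂)^3 / [H⁺]^6 = 2.09 × 10^18.
E = E° − (0.0592/6) log Q = 1.66 − (0.0592/6)(18.320) = 1.479 V.

1.48 V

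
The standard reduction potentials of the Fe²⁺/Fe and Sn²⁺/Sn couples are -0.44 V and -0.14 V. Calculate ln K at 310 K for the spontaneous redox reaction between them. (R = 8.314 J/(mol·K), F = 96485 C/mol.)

E°_cell = -0.14 − (-0.44) = 0.30 V, with n = 2 electrons transferred.
At equilibrium E = 0, so the Nernst equation gives ln K = nFE°/RT = (2)(96485)(0.30)/((8.314)(310)) = 22.46.

ln K = 22.5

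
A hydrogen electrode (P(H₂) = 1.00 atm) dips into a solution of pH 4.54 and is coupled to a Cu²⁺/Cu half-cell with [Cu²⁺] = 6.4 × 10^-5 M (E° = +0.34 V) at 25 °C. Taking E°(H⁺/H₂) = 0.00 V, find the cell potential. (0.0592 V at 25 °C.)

The Cu²⁺/Cu couple is the cathode, so E°_cell = 0.34 V; n = 2.
[H⁺] = 10^(−4.54) = 2.9 × 10^-5 M, and Q = [H⁺]^2 / ([Cu²⁺]·P(H₂)) = 1.3 × 10^-5.
E = E° − (0.0592/2) log Q = 0.34 − (0.0592/2)(-4.886) = 0.485 V.

0.48 V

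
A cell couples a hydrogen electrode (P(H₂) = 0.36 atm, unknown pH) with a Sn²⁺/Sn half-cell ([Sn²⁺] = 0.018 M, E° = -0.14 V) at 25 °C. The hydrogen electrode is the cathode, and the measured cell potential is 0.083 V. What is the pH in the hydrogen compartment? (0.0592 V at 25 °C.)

pH = 2.06

E°_cell = 0.14 V and n = 2.
log Q = n(E° − E)/0.0592 = 2×(0.14 − 0.083)/0.0592 = 1.926.
With Q = [Sn²⁺]·P(H₂) / [H⁺]^2, solving for [H⁺] gives log[H⁺] = -2.057, so pH = 2.06.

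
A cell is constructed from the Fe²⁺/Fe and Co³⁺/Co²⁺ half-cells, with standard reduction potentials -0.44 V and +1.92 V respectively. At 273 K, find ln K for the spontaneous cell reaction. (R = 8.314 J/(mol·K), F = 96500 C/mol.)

ln K = 200.7

E°_cell = +1.92 − (-0.44) = 2.36 V, with n = 2 electrons transferred.
At equilibrium E = 0, so the Nernst equation gives ln K = nFE°/RT = (2)(96500)(2.36)/((8.314)(273)) = 200.68.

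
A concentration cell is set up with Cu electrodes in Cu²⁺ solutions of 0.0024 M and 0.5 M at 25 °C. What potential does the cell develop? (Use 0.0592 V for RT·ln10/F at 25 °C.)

Both half-cells are Cu²⁺/Cu, so E°_cell = 0. The concentrated side is the cathode; the cell reaction moves Cu²⁺ from high to low concentration with n = 2.
Q = [Cu²⁺]_dilute/[Cu²⁺]_conc = 0.0024/0.5 = 0.00480.
E = 0 − (0.0592/2) log Q = −(0.0592/2)(-2.319) = 0.0686 V.

0.069 V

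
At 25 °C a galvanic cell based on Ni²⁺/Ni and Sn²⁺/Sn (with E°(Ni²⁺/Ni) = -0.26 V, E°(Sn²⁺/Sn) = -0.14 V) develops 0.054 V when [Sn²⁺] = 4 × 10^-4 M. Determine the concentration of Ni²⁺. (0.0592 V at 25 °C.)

0.068 M

From the Nernst equation, log Q = n(E° − E)/0.0592 = 2(0.12 − 0.054)/0.0592 = 2.230, so Q = 170.
With Q = [Ni²⁺]/[Sn²⁺] and the known concentrations, [Ni²⁺] in the numerator gives [Ni²⁺] = 0.068 M.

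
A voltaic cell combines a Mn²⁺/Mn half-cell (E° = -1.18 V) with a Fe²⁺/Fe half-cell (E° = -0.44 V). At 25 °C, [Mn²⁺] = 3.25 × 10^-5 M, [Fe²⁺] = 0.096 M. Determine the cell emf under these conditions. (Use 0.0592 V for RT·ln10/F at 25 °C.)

The Fe²⁺/Fe couple has the higher reduction potential and acts as the cathode, so E°_cell = -0.44 − (-1.18) = 0.74 V.
Balancing electrons gives n = 2; the reaction quotient is Q = [Mn²⁺]/[Fe²⁺] = 3.39 × 10^-4.
At 25 °C, E = E° − (0.0592/n) log Q = 0.74 − (0.0592/2)(-3.470) = 0.740 + 0.103 = 0.843 V.

0.843 V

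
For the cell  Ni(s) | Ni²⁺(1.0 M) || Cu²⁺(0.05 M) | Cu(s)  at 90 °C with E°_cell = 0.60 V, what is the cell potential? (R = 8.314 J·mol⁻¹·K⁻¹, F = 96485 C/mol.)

Balancing electrons gives n = 2; the reaction quotient is Q = [Ni²⁺]/[Cu²⁺] = 20.0.
E = E° − (RT/nF) ln Q = 0.60 − (8.314×363)/(2×96485) × (2.996) = 0.600 − 0.047 = 0.553 V.

0.553 V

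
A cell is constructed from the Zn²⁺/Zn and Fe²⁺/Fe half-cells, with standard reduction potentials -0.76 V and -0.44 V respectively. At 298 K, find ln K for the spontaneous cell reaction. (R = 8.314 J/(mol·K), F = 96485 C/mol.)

E°_cell = -0.44 − (-0.76) = 0.32 V, with n = 2 electrons transferred.
At equilibrium E = 0, so the Nernst equation gives ln K = nFE°/RT = (2)(96485)(0.32)/((8.314)(298)) = 24.92.

ln K = 24.9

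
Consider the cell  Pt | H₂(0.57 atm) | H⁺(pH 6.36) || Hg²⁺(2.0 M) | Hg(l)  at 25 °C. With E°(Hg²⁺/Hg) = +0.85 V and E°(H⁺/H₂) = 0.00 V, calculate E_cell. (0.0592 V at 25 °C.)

1.23 V

The Hg²⁺/Hg couple is the cathode, so E°_cell = 0.85 V; n = 2.
[H⁺] = 10^(−6.36) = 4.4 × 10^-7 M, and Q = [H⁺]^2 / ([Hg²⁺]·P(H₂)) = 1.67 × 10^-13.
E = E° − (0.0592/2) log Q = 0.85 − (0.0592/2)(-12.777) = 1.228 V.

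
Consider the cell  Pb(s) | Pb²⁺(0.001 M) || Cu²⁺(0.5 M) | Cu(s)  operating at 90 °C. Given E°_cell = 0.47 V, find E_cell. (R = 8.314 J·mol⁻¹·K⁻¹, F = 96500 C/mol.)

Balancing electrons gives n = 2; the reaction quotient is Q = [Pb²⁺]/[Cu²⁺] = 0.00200.
E = E° − (RT/nF) ln Q = 0.47 − (8.314×363)/(2×96500) × (-6.215) = 0.470 + 0.097 = 0.567 V.

0.567 V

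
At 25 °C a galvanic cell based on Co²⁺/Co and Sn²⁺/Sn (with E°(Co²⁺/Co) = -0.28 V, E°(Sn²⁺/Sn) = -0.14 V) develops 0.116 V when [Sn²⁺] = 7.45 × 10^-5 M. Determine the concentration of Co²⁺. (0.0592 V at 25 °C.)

4.8 × 10^-4 M

From the Nernst equation, log Q = n(E° − E)/0.0592 = 2(0.14 − 0.116)/0.0592 = 0.811, so Q = 6.47.
With Q = [Co²⁺]/[Sn²⁺] and the known concentrations, [Co²⁺] in the numerator gives [Co²⁺] = 4.8 × 10^-4 M.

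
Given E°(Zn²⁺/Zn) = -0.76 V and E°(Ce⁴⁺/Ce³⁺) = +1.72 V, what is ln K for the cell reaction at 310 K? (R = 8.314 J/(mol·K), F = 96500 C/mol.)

E°_cell = +1.72 − (-0.76) = 2.48 V, with n = 2 electrons transferred.
At equilibrium E = 0, so the Nernst equation gives ln K = nFE°/RT = (2)(96500)(2.48)/((8.314)(310)) = 185.71.

ln K = 185.7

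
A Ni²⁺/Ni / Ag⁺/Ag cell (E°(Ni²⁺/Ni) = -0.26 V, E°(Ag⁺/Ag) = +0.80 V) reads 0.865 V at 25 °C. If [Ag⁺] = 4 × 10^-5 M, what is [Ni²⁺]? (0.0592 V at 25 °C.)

From the Nernst equation, log Q = n(E° − E)/0.0592 = 2(1.06 − 0.865)/0.0592 = 6.588, so Q = 3.87 × 10^6.
With Q = [Ni²⁺]/[Ag⁺]^2 and the known concentrations, [Ni²⁺] in the numerator gives [Ni²⁺] = 0.0062 M.

0.0062 M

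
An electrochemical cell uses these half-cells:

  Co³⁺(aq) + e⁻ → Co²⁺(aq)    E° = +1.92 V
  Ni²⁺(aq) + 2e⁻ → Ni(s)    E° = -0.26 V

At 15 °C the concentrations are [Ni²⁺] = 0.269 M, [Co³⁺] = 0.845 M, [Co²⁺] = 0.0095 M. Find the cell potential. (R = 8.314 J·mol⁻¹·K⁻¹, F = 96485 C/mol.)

2.31 V

The Co³⁺/Co²⁺ couple has the higher reduction potential and acts as the cathode, so E°_cell = +1.92 − (-0.26) = 2.18 V.
Balancing electrons gives n = 2; the reaction quotient is Q = [Ni²⁺]·[Co²⁺]^2/[Co³⁺]^2 = 3.4 × 10^-5.
E = E° − (RT/nF) ln Q = 2.18 − (8.314×288)/(2×96485) × (-10.289) = 2.180 + 0.128 = 2.308 V.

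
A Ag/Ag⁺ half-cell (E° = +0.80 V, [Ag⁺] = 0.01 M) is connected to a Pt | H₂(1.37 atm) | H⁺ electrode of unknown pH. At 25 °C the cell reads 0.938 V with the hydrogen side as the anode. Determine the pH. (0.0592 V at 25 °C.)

pH = 4.26

E°_cell = 0.80 V and n = 2.
log Q = n(E° − E)/0.0592 = 2×(0.80 − 0.938)/0.0592 = -4.662.
With Q = [H⁺]^2 / ([Ag⁺]^2·P(H₂)), solving for [H⁺] gives log[H⁺] = -4.263, so pH = 4.26.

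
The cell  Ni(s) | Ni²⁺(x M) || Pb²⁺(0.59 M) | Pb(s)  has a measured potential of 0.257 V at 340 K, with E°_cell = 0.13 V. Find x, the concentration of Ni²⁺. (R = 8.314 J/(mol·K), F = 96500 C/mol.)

From the Nernst equation, ln Q = nF(E° − E)/RT = 2×96500×(0.13 − 0.257)/(8.314×340) = -8.671, so Q = 1.71 × 10^-4.
With Q = [Ni²⁺]/[Pb²⁺] and the known concentrations, [Ni²⁺] in the numerator gives [Ni²⁺] = 1 × 10^-4 M.

1 × 10^-4 M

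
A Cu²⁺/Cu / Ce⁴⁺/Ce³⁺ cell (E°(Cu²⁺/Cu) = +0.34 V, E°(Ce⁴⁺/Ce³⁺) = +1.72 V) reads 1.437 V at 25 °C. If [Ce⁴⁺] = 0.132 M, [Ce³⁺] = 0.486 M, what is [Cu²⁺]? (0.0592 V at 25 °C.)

8.8 × 10^-4 M

From the Nernst equation, log Q = n(E° − E)/0.0592 = 2(1.38 − 1.437)/0.0592 = -1.926, so Q = 0.0119.
With Q = [Cu²⁺]·[Ce³⁺]^2/[Ce⁴⁺]^2 and the known concentrations, [Cu²⁺] in the numerator gives [Cu²⁺] = 8.8 × 10^-4 M.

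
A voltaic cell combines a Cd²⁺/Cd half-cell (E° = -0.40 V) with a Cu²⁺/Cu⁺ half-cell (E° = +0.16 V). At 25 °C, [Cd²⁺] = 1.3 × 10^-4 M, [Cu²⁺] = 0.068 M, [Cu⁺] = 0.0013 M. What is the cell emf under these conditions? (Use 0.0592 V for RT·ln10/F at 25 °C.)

The Cu²⁺/Cu⁺ couple has the higher reduction potential and acts as the cathode, so E°_cell = +0.16 − (-0.40) = 0.56 V.
Balancing electrons gives n = 2; the reaction quotient is Q = [Cd²⁺]·[Cu⁺]^2/[Cu²⁺]^2 = 4.75 × 10^-8.
At 25 °C, E = E° − (0.0592/n) log Q = 0.56 − (0.0592/2)(-7.323) = 0.560 + 0.217 = 0.777 V.

0.777 V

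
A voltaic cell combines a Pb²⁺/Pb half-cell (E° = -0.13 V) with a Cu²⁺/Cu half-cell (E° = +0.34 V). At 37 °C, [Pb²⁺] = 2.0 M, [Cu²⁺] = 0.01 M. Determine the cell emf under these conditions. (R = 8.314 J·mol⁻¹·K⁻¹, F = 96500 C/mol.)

The Cu²⁺/Cu couple has the higher reduction potential and acts as the cathode, so E°_cell = +0.34 − (-0.13) = 0.47 V.
Balancing electrons gives n = 2; the reaction quotient is Q = [Pb²⁺]/[Cu²⁺] = 200.
E = E° − (RT/nF) ln Q = 0.47 − (8.314×310)/(2×96500) × (5.298) = 0.470 − 0.071 = 0.399 V.

0.399 V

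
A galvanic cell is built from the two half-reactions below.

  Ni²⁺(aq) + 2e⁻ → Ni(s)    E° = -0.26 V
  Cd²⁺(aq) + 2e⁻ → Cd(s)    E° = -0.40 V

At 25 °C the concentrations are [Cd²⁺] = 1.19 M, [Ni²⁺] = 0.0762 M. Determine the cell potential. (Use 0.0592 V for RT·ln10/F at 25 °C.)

0.105 V

The Ni²⁺/Ni couple has the higher reduction potential and acts as the cathode, so E°_cell = -0.26 − (-0.40) = 0.14 V.
Balancing electrons gives n = 2; the reaction quotient is Q = [Cd²⁺]/[Ni²⁺] = 15.6.
At 25 °C, E = E° − (0.0592/n) log Q = 0.14 − (0.0592/2)(1.194) = 0.140 − 0.035 = 0.105 V.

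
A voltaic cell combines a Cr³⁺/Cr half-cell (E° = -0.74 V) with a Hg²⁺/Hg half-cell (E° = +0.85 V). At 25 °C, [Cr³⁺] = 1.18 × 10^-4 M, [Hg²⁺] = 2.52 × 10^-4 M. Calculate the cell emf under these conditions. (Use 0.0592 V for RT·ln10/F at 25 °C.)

The Hg²⁺/Hg couple has the higher reduction potential and acts as the cathode, so E°_cell = +0.85 − (-0.74) = 1.59 V.
Balancing electrons gives n = 6; the reaction quotient is Q = [Cr³⁺]^2/[Hg²⁺]^3 = 870.
At 25 °C, E = E° − (0.0592/n) log Q = 1.59 − (0.0592/6)(2.940) = 1.590 − 0.029 = 1.561 V.

1.56 V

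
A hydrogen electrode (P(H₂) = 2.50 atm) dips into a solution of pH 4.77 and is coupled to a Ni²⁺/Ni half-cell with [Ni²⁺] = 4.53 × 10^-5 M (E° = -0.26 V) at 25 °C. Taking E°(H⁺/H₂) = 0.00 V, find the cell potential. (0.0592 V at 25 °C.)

0.094 V

The hydrogen couple is the cathode, so E°_cell = 0.26 V; n = 2.
[H⁺] = 10^(−4.77) = 1.7 × 10^-5 M, and Q = [Ni²⁺]·P(H₂) / [H⁺]^2 = 3.93 × 10^5.
E = E° − (0.0592/2) log Q = 0.26 − (0.0592/2)(5.594) = 0.094 V.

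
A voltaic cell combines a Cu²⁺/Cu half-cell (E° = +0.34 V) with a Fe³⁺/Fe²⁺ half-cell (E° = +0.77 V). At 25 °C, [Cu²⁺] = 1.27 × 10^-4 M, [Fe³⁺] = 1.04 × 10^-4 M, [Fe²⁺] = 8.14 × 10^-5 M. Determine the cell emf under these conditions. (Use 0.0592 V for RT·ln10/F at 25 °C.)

The Fe³⁺/Fe²⁺ couple has the higher reduction potential and acts as the cathode, so E°_cell = +0.77 − (+0.34) = 0.43 V.
Balancing electrons gives n = 2; the reaction quotient is Q = [Cu²⁺]·[Fe²⁺]^2/[Fe³⁺]^2 = 7.78 × 10^-5.
At 25 °C, E = E° − (0.0592/n) log Q = 0.43 − (0.0592/2)(-4.109) = 0.430 + 0.122 = 0.552 V.

0.552 V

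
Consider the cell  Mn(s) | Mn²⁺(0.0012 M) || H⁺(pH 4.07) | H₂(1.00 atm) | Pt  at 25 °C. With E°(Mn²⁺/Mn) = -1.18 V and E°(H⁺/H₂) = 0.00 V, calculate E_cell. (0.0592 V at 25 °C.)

1.03 V

The hydrogen couple is the cathode, so E°_cell = 1.18 V; n = 2.
[H⁺] = 10^(−4.07) = 8.5 × 10^-5 M, and Q = [Mn²⁺]·P(H₂) / [H⁺]^2 = 1.66 × 10^5.
E = E° − (0.0592/2) log Q = 1.18 − (0.0592/2)(5.219) = 1.026 V.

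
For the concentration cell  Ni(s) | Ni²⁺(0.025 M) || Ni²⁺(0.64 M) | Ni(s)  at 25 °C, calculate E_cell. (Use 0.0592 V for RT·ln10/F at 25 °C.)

0.042 V

Both half-cells are Ni²⁺/Ni, so E°_cell = 0. The concentrated side is the cathode; the cell reaction moves Ni²⁺ from high to low concentration with n = 2.
Q = [Ni²⁺]_dilute/[Ni²⁺]_conc = 0.025/0.64 = 0.0391.
E = 0 − (0.0592/2) log Q = −(0.0592/2)(-1.408) = 0.0417 V.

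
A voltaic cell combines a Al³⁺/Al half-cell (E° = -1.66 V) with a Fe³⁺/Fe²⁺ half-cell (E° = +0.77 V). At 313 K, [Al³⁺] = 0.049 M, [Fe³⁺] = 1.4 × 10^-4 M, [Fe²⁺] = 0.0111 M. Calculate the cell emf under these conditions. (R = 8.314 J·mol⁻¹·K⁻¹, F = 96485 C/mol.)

2.34 V

The Fe³⁺/Fe²⁺ couple has the higher reduction potential and acts as the cathode, so E°_cell = +0.77 − (-1.66) = 2.43 V.
Balancing electrons gives n = 3; the reaction quotient is Q = [Al³⁺]·[Fe²⁺]^3/[Fe³⁺]^3 = 2.44 × 10^4.
E = E° − (RT/nF) ln Q = 2.43 − (8.314×313)/(3×96485) × (10.103) = 2.430 − 0.091 = 2.339 V.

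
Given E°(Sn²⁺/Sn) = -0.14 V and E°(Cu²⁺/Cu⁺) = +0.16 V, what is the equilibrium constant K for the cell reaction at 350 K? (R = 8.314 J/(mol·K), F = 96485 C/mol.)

4.4 × 10^8

E°_cell = +0.16 − (-0.14) = 0.30 V, with n = 2 electrons transferred.
At equilibrium E = 0, so the Nernst equation gives ln K = nFE°/RT = (2)(96485)(0.30)/((8.314)(350)) = 19.89.
K = e^19.89 = 4.4 × 10^8.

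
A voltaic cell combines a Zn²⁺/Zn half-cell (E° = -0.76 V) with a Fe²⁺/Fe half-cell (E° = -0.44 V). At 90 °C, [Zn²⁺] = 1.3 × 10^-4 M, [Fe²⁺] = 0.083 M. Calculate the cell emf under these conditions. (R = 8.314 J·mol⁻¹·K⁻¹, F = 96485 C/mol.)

The Fe²⁺/Fe couple has the higher reduction potential and acts as the cathode, so E°_cell = -0.44 − (-0.76) = 0.32 V.
Balancing electrons gives n = 2; the reaction quotient is Q = [Zn²⁺]/[Fe²⁺] = 0.00157.
E = E° − (RT/nF) ln Q = 0.32 − (8.314×363)/(2×96485) × (-6.459) = 0.320 + 0.101 = 0.421 V.

0.421 V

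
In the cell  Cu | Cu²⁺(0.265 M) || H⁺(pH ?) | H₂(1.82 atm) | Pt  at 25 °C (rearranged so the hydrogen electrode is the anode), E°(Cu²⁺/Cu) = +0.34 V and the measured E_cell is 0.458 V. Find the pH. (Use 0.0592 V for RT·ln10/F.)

pH = 2.15

E°_cell = 0.34 V and n = 2.
log Q = n(E° − E)/0.0592 = 2×(0.34 − 0.458)/0.0592 = -3.986.
With Q = [H⁺]^2 / ([Cu²⁺]·P(H₂)), solving for [H⁺] gives log[H⁺] = -2.152, so pH = 2.15.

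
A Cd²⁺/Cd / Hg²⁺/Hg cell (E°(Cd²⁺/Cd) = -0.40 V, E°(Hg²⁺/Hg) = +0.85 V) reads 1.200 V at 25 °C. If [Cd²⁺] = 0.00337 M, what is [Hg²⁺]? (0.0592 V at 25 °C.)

6.9 × 10^-5 M

From the Nernst equation, log Q = n(E° − E)/0.0592 = 2(1.25 − 1.200)/0.0592 = 1.689, so Q = 48.9.
With Q = [Cd²⁺]/[Hg²⁺] and the known concentrations, [Hg²⁺] in the denominator gives [Hg²⁺] = 6.9 × 10^-5 M.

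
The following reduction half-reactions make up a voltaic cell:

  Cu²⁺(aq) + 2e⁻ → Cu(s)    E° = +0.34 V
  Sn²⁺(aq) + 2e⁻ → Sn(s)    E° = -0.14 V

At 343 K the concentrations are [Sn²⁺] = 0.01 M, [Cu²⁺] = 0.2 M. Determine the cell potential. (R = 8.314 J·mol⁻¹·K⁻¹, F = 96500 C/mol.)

0.524 V

The Cu²⁺/Cu couple has the higher reduction potential and acts as the cathode, so E°_cell = +0.34 − (-0.14) = 0.48 V.
Balancing electrons gives n = 2; the reaction quotient is Q = [Sn²⁺]/[Cu²⁺] = 0.0500.
E = E° − (RT/nF) ln Q = 0.48 − (8.314×343)/(2×96500) × (-2.996) = 0.480 + 0.044 = 0.524 V.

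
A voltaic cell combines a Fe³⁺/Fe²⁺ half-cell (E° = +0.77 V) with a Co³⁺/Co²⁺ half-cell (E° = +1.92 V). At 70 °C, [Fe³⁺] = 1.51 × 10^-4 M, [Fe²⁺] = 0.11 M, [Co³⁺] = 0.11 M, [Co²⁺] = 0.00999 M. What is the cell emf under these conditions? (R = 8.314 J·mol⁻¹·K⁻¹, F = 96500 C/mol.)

1.42 V

The Co³⁺/Co²⁺ couple has the higher reduction potential and acts as the cathode, so E°_cell = +1.92 − (+0.77) = 1.15 V.
Balancing electrons gives n = 1; the reaction quotient is Q = [Fe³⁺]·[Co²⁺]/([Fe²⁺]·[Co³⁺]) = 1.25 × 10^-4.
E = E° − (RT/nF) ln Q = 1.15 − (8.314×343)/(1×96500) × (-8.990) = 1.150 + 0.266 = 1.416 V.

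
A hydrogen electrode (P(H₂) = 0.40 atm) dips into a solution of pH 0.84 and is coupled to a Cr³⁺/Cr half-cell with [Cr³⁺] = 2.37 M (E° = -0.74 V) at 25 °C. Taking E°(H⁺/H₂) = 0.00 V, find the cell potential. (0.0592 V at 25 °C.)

The hydrogen couple is the cathode, so E°_cell = 0.74 V; n = 6.
[H⁺] = 10^(−0.84) = 0.14 M, and Q = [Cr³⁺]^2·P(H₂)^3 / [H⁺]^6 = 3.94 × 10^4.
E = E° − (0.0592/6) log Q = 0.74 − (0.0592/6)(4.596) = 0.695 V.

0.69 V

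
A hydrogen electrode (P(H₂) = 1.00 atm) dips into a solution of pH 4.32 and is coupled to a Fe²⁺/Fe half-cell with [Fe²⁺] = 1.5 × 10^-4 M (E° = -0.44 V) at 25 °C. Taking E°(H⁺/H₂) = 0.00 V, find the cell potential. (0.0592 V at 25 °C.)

0.30 V

The hydrogen couple is the cathode, so E°_cell = 0.44 V; n = 2.
[H⁺] = 10^(−4.32) = 4.8 × 10^-5 M, and Q = [Fe²⁺]·P(H₂) / [H⁺]^2 = 6.55 × 10^4.
E = E° − (0.0592/2) log Q = 0.44 − (0.0592/2)(4.816) = 0.297 V.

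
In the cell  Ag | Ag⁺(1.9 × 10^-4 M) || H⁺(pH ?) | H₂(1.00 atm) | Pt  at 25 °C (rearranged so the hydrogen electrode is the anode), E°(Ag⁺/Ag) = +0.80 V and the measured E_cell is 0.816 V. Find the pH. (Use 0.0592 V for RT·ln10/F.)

E°_cell = 0.80 V and n = 2.
log Q = n(E° − E)/0.0592 = 2×(0.80 − 0.816)/0.0592 = -0.541.
With Q = [H⁺]^2 / ([Ag⁺]^2·P(H₂)), solving for [H⁺] gives log[H⁺] = -3.992, so pH = 3.99.

pH = 3.99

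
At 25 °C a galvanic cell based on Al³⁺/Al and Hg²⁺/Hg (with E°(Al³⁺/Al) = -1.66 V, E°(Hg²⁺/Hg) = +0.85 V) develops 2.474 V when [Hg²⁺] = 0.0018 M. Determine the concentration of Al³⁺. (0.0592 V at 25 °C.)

From the Nernst equation, log Q = n(E° − E)/0.0592 = 6(2.51 − 2.474)/0.0592 = 3.649, so Q = 4450.
With Q = [Al³⁺]^2/[Hg²⁺]^3 and the known concentrations, [Al³⁺]^2 in the numerator gives [Al³⁺] = 0.0051 M.

0.0051 M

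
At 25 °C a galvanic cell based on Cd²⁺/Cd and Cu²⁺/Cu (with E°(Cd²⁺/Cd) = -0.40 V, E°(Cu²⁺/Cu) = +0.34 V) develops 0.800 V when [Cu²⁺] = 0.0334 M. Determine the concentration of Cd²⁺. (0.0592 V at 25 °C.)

From the Nernst equation, log Q = n(E° − E)/0.0592 = 2(0.74 − 0.800)/0.0592 = -2.027, so Q = 0.00940.
With Q = [Cd²⁺]/[Cu²⁺] and the known concentrations, [Cd²⁺] in the numerator gives [Cd²⁺] = 3.1 × 10^-4 M.

3.1 × 10^-4 M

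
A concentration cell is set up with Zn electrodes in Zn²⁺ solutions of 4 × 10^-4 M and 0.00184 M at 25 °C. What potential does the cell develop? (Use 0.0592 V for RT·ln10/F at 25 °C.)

Both half-cells are Zn²⁺/Zn, so E°_cell = 0. The concentrated side is the cathode; the cell reaction moves Zn²⁺ from high to low concentration with n = 2.
Q = [Zn²⁺]_dilute/[Zn²⁺]_conc = 4 × 10^-4/0.00184 = 0.217.
E = 0 − (0.0592/2) log Q = −(0.0592/2)(-0.663) = 0.0196 V.

0.020 V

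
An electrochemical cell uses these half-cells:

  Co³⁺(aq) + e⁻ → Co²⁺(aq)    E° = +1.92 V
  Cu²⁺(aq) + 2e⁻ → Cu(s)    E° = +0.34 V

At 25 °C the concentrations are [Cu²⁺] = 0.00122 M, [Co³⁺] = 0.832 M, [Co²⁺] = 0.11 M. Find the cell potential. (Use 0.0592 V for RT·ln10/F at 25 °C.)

The Co³⁺/Co²⁺ couple has the higher reduction potential and acts as the cathode, so E°_cell = +1.92 − (+0.34) = 1.58 V.
Balancing electrons gives n = 2; the reaction quotient is Q = [Cu²⁺]·[Co²⁺]^2/[Co³⁺]^2 = 2.13 × 10^-5.
At 25 °C, E = E° − (0.0592/n) log Q = 1.58 − (0.0592/2)(-4.671) = 1.580 + 0.138 = 1.718 V.

1.72 V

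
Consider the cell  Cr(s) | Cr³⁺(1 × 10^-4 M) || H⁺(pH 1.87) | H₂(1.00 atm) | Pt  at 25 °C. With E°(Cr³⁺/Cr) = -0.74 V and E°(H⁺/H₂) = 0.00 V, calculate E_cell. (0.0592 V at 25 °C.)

0.71 V

The hydrogen couple is the cathode, so E°_cell = 0.74 V; n = 6.
[H⁺] = 10^(−1.87) = 0.013 M, and Q = [Cr³⁺]^2·P(H₂)^3 / [H⁺]^6 = 1660.
E = E° − (0.0592/6) log Q = 0.74 − (0.0592/6)(3.220) = 0.708 V.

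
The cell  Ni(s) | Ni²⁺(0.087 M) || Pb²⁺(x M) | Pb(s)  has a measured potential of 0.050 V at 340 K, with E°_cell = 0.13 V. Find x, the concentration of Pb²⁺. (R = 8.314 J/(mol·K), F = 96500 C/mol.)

3.7 × 10^-4 M

From the Nernst equation, ln Q = nF(E° − E)/RT = 2×96500×(0.13 − 0.050)/(8.314×340) = 5.462, so Q = 236.
With Q = [Ni²⁺]/[Pb²⁺] and the known concentrations, [Pb²⁺] in the denominator gives [Pb²⁺] = 3.7 × 10^-4 M.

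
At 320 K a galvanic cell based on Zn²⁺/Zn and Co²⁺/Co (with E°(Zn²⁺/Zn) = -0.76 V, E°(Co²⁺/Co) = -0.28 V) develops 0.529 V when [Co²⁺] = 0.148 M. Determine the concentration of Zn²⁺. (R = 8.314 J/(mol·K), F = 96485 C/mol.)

0.0042 M

From the Nernst equation, ln Q = nF(E° − E)/RT = 2×96485×(0.48 − 0.529)/(8.314×320) = -3.554, so Q = 0.0286.
With Q = [Zn²⁺]/[Co²⁺] and the known concentrations, [Zn²⁺] in the numerator gives [Zn²⁺] = 0.0042 M.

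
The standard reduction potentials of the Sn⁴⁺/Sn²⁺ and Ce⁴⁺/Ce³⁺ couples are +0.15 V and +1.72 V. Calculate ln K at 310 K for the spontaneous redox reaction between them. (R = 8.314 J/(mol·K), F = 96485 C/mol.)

ln K = 117.5

E°_cell = +1.72 − (+0.15) = 1.57 V, with n = 2 electrons transferred.
At equilibrium E = 0, so the Nernst equation gives ln K = nFE°/RT = (2)(96485)(1.57)/((8.314)(310)) = 117.55.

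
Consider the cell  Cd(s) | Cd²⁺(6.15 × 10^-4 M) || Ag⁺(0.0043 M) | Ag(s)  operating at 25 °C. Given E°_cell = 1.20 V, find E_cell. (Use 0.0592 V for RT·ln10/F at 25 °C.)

1.15 V

Balancing electrons gives n = 2; the reaction quotient is Q = [Cd²⁺]/[Ag⁺]^2 = 33.3.
At 25 °C, E = E° − (0.0592/n) log Q = 1.20 − (0.0592/2)(1.522) = 1.200 − 0.045 = 1.155 V.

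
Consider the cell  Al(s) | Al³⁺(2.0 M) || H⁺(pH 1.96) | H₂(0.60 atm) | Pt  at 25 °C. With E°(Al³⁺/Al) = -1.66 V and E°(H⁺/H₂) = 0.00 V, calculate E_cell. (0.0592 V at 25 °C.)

The hydrogen couple is the cathode, so E°_cell = 1.66 V; n = 6.
[H⁺] = 10^(−1.96) = 0.011 M, and Q = [Al³⁺]^2·P(H₂)^3 / [H⁺]^6 = 4.97 × 10^11.
E = E° − (0.0592/6) log Q = 1.66 − (0.0592/6)(11.697) = 1.545 V.

1.54 V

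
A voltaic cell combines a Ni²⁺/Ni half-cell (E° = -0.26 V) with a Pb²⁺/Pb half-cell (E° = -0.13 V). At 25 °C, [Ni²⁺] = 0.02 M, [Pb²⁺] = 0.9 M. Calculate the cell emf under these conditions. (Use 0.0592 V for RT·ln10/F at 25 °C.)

0.179 V

The Pb²⁺/Pb couple has the higher reduction potential and acts as the cathode, so E°_cell = -0.13 − (-0.26) = 0.13 V.
Balancing electrons gives n = 2; the reaction quotient is Q = [Ni²⁺]/[Pb²⁺] = 0.0222.
At 25 °C, E = E° − (0.0592/n) log Q = 0.13 − (0.0592/2)(-1.653) = 0.130 + 0.049 = 0.179 V.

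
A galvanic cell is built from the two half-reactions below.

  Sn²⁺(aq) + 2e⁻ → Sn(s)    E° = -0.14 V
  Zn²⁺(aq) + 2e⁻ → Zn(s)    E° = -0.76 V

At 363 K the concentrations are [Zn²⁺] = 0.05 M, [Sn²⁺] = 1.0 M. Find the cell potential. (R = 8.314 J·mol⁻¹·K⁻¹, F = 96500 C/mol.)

The Sn²⁺/Sn couple has the higher reduction potential and acts as the cathode, so E°_cell = -0.14 − (-0.76) = 0.62 V.
Balancing electrons gives n = 2; the reaction quotient is Q = [Zn²⁺]/[Sn²⁺] = 0.0500.
E = E° − (RT/nF) ln Q = 0.62 − (8.314×363)/(2×96500) × (-2.996) = 0.620 + 0.047 = 0.667 V.

0.667 V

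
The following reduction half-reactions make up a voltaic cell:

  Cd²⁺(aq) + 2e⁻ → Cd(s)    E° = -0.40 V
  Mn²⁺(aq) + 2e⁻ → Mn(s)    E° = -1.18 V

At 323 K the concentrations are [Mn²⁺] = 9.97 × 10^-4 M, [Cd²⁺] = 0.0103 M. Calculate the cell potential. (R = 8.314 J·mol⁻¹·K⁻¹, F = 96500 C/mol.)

The Cd²⁺/Cd couple has the higher reduction potential and acts as the cathode, so E°_cell = -0.40 − (-1.18) = 0.78 V.
Balancing electrons gives n = 2; the reaction quotient is Q = [Mn²⁺]/[Cd²⁺] = 0.0968.
E = E° − (RT/nF) ln Q = 0.78 − (8.314×323)/(2×96500) × (-2.335) = 0.780 + 0.032 = 0.812 V.

0.812 V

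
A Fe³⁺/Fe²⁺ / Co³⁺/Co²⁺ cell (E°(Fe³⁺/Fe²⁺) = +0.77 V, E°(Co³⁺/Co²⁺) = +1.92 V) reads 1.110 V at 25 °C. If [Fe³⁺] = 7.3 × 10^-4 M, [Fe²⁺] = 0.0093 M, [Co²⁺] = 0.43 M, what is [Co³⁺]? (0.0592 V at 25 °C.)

0.0071 M

From the Nernst equation, log Q = n(E° − E)/0.0592 = 1(1.15 − 1.110)/0.0592 = 0.676, so Q = 4.74.
With Q = [Fe³⁺]·[Co²⁺]/([Fe²⁺]·[Co³⁺]) and the known concentrations, [Co³⁺] in the denominator gives [Co³⁺] = 0.0071 M.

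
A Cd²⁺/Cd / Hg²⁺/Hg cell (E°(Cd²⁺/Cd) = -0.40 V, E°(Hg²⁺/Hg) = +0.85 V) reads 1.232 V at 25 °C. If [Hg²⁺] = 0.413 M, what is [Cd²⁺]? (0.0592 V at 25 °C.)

From the Nernst equation, log Q = n(E° − E)/0.0592 = 2(1.25 − 1.232)/0.0592 = 0.608, so Q = 4.06.
With Q = [Cd²⁺]/[Hg²⁺] and the known concentrations, [Cd²⁺] in the numerator gives [Cd²⁺] = 1.7 M.

1.7 M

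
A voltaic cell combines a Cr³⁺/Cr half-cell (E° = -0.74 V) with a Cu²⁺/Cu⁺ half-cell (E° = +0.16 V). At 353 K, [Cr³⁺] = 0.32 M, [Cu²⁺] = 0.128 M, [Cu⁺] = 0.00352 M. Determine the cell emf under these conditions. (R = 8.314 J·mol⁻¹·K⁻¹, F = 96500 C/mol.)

1.02 V

The Cu²⁺/Cu⁺ couple has the higher reduction potential and acts as the cathode, so E°_cell = +0.16 − (-0.74) = 0.90 V.
Balancing electrons gives n = 3; the reaction quotient is Q = [Cr³⁺]·[Cu⁺]^3/[Cu²⁺]^3 = 6.66 × 10^-6.
E = E° − (RT/nF) ln Q = 0.90 − (8.314×353)/(3×96500) × (-11.920) = 0.900 + 0.121 = 1.021 V.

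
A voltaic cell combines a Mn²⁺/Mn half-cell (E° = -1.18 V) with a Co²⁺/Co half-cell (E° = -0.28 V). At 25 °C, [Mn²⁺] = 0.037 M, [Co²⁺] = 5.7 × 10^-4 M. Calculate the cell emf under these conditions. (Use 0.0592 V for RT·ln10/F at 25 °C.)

0.846 V

The Co²⁺/Co couple has the higher reduction potential and acts as the cathode, so E°_cell = -0.28 − (-1.18) = 0.90 V.
Balancing electrons gives n = 2; the reaction quotient is Q = [Mn²⁺]/[Co²⁺] = 64.9.
At 25 °C, E = E° − (0.0592/n) log Q = 0.90 − (0.0592/2)(1.812) = 0.900 − 0.054 = 0.846 V.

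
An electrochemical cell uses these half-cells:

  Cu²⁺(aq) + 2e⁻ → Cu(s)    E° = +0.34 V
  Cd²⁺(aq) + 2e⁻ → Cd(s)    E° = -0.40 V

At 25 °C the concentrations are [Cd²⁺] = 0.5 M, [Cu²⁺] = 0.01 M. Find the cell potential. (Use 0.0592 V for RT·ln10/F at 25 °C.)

0.690 V

The Cu²⁺/Cu couple has the higher reduction potential and acts as the cathode, so E°_cell = +0.34 − (-0.40) = 0.74 V.
Balancing electrons gives n = 2; the reaction quotient is Q = [Cd²⁺]/[Cu²⁺] = 50.0.
At 25 °C, E = E° − (0.0592/n) log Q = 0.74 − (0.0592/2)(1.699) = 0.740 − 0.050 = 0.690 V.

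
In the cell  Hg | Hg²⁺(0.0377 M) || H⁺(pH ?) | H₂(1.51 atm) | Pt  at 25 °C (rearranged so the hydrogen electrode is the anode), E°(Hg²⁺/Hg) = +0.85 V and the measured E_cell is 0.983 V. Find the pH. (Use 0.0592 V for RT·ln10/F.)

pH = 2.87

E°_cell = 0.85 V and n = 2.
log Q = n(E° − E)/0.0592 = 2×(0.85 − 0.983)/0.0592 = -4.493.
With Q = [H⁺]^2 / ([Hg²⁺]·P(H₂)), solving for [H⁺] gives log[H⁺] = -2.869, so pH = 2.87.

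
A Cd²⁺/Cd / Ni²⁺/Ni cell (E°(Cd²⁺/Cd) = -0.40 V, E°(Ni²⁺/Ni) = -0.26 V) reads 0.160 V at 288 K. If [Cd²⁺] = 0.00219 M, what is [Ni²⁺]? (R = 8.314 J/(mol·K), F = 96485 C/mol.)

From the Nernst equation, ln Q = nF(E° − E)/RT = 2×96485×(0.14 − 0.160)/(8.314×288) = -1.612, so Q = 0.200.
With Q = [Cd²⁺]/[Ni²⁺] and the known concentrations, [Ni²⁺] in the denominator gives [Ni²⁺] = 0.011 M.

0.011 M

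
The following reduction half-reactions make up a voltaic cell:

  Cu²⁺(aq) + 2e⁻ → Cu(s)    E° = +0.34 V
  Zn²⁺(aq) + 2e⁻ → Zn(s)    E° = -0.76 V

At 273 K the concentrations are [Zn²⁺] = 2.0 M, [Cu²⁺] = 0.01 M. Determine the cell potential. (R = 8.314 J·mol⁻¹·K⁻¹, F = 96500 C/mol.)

The Cu²⁺/Cu couple has the higher reduction potential and acts as the cathode, so E°_cell = +0.34 − (-0.76) = 1.10 V.
Balancing electrons gives n = 2; the reaction quotient is Q = [Zn²⁺]/[Cu²⁺] = 200.
E = E° − (RT/nF) ln Q = 1.10 − (8.314×273)/(2×96500) × (5.298) = 1.100 − 0.062 = 1.038 V.

1.04 V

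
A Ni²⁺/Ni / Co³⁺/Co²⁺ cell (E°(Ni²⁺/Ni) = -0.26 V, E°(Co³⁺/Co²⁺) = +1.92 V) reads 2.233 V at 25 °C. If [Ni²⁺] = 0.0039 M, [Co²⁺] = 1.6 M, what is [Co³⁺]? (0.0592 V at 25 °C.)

0.79 M

From the Nernst equation, log Q = n(E° − E)/0.0592 = 2(2.18 − 2.233)/0.0592 = -1.791, so Q = 0.0162.
With Q = [Ni²⁺]·[Co²⁺]^2/[Co³⁺]^2 and the known concentrations, [Co³⁺]^2 in the denominator gives [Co³⁺] = 0.79 M.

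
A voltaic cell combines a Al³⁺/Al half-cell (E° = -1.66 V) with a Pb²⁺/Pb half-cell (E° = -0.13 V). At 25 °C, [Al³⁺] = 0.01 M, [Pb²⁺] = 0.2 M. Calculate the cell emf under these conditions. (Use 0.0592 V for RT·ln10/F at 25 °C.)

The Pb²⁺/Pb couple has the higher reduction potential and acts as the cathode, so E°_cell = -0.13 − (-1.66) = 1.53 V.
Balancing electrons gives n = 6; the reaction quotient is Q = [Al³⁺]^2/[Pb²⁺]^3 = 0.0125.
At 25 °C, E = E° − (0.0592/n) log Q = 1.53 − (0.0592/6)(-1.903) = 1.530 + 0.019 = 1.549 V.

1.55 V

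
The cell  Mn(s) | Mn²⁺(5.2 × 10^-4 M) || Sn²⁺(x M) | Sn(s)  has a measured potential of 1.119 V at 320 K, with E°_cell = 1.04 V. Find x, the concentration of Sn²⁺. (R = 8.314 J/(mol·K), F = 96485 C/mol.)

From the Nernst equation, ln Q = nF(E° − E)/RT = 2×96485×(1.04 − 1.119)/(8.314×320) = -5.730, so Q = 0.00325.
With Q = [Mn²⁺]/[Sn²⁺] and the known concentrations, [Sn²⁺] in the denominator gives [Sn²⁺] = 0.16 M.

0.16 M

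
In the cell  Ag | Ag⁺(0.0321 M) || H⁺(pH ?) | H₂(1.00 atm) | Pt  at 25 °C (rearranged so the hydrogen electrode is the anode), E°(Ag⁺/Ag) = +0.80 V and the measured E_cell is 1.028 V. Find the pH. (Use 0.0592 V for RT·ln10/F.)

E°_cell = 0.80 V and n = 2.
log Q = n(E° − E)/0.0592 = 2×(0.80 − 1.028)/0.0592 = -7.703.
With Q = [H⁺]^2 / ([Ag⁺]^2·P(H₂)), solving for [H⁺] gives log[H⁺] = -5.345, so pH = 5.34.

pH = 5.34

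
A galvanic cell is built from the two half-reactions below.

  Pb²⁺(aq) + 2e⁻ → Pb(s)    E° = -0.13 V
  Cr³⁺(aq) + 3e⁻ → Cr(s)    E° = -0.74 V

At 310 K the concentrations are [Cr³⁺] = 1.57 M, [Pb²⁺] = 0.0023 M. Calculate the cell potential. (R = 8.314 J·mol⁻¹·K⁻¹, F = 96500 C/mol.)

0.525 V

The Pb²⁺/Pb couple has the higher reduction potential and acts as the cathode, so E°_cell = -0.13 − (-0.74) = 0.61 V.
Balancing electrons gives n = 6; the reaction quotient is Q = [Cr³⁺]^2/[Pb²⁺]^3 = 2.03 × 10^8.
E = E° − (RT/nF) ln Q = 0.61 − (8.314×310)/(6×96500) × (19.127) = 0.610 − 0.085 = 0.525 V.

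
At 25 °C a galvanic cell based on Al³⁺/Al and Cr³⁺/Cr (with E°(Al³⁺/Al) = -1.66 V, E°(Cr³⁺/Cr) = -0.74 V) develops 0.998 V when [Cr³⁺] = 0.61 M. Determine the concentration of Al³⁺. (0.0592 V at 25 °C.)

From the Nernst equation, log Q = n(E° − E)/0.0592 = 3(0.92 − 0.998)/0.0592 = -3.953, so Q = 1.12 × 10^-4.
With Q = [Al³⁺]/[Cr³⁺] and the known concentrations, [Al³⁺] in the numerator gives [Al³⁺] = 6.8 × 10^-5 M.

6.8 × 10^-5 M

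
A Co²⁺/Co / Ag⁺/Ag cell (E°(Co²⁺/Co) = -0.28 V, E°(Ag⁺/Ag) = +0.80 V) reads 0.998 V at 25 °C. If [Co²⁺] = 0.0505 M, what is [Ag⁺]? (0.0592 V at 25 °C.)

0.0093 M

From the Nernst equation, log Q = n(E° − E)/0.0592 = 2(1.08 − 0.998)/0.0592 = 2.770, so Q = 589.
With Q = [Co²⁺]/[Ag⁺]^2 and the known concentrations, [Ag⁺]^2 in the denominator gives [Ag⁺] = 0.0093 M.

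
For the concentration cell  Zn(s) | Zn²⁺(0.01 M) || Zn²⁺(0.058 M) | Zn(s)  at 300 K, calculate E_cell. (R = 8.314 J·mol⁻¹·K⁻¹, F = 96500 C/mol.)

0.023 V

Both half-cells are Zn²⁺/Zn, so E°_cell = 0. The concentrated side is the cathode; the cell reaction moves Zn²⁺ from high to low concentration with n = 2.
Q = [Zn²⁺]_dilute/[Zn²⁺]_conc = 0.01/0.058 = 0.172.
E = 0 − (RT/nF) ln Q = −((8.314×300)/(2×96500))(-1.758) = 0.0227 V.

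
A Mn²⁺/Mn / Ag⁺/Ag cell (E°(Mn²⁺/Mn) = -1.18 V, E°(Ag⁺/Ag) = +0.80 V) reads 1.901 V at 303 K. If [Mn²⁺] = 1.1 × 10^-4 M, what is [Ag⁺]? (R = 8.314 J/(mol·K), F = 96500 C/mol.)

5.1 × 10^-4 M

From the Nernst equation, ln Q = nF(E° − E)/RT = 2×96500×(1.98 − 1.901)/(8.314×303) = 6.052, so Q = 425.
With Q = [Mn²⁺]/[Ag⁺]^2 and the known concentrations, [Ag⁺]^2 in the denominator gives [Ag⁺] = 5.1 × 10^-4 M.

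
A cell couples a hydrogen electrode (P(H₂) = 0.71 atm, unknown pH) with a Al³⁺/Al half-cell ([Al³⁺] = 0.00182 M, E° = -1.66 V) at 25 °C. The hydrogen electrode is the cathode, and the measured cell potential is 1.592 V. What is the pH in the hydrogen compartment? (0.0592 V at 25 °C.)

pH = 2.14

E°_cell = 1.66 V and n = 6.
log Q = n(E° − E)/0.0592 = 6×(1.66 − 1.592)/0.0592 = 6.892.
With Q = [Al³⁺]^2·P(H₂)^3 / [H⁺]^6, solving for [H⁺] gives log[H⁺] = -2.136, so pH = 2.14.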